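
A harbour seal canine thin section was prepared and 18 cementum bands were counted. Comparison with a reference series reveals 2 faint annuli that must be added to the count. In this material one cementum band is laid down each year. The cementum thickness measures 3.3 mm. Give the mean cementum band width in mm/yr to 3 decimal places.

0.165 mm/yr

Adjusted count: 18 + 2 = 20 cementum bands.
3.3 mm over 20 years gives 3.3 / 20 ≈ 0.165 mm/yr.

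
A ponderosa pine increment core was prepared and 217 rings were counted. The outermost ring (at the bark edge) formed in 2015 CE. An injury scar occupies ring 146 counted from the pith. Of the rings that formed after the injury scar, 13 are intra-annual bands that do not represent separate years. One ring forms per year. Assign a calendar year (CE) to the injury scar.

217 − 146 = 71 rings lie beyond the injury scar toward the bark edge.
Removing the 13 false rings leaves 71 − 13 = 58 true rings beyond the injury scar.
2015 − 58 = 1957 CE.

1957 CE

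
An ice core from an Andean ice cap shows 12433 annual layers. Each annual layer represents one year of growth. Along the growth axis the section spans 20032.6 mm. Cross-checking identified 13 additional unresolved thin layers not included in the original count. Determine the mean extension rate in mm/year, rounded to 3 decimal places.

Correcting the raw count gives 12433 + 13 = 12446 true annual layers.
20032.6 mm over 12446 years gives 20032.6 / 12446 ≈ 1.610 mm/year.

1.610 mm/year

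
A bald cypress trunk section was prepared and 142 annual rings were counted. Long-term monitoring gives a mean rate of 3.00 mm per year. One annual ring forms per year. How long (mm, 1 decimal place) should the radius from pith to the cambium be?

426.0 mm

142 years of growth are recorded.
Predicted length = 3.00 mm/year × 142 years = 426.0 mm.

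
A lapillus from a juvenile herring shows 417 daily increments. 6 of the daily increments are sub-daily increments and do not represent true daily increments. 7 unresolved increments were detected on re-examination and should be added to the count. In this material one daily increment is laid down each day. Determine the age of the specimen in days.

Correcting the raw count gives 417 − 6 + 7 = 418 true daily increments.
With a one-to-one daily increment periodicity this is 418 days.

418 days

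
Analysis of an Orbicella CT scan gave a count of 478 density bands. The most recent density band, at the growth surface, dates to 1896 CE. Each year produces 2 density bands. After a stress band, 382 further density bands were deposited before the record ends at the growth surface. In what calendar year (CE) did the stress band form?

1705 CE

There are 382 density bands younger than the stress band.
Dividing by 2 density bands per year: 382 / 2 = 191 years.
The density band at the growth surface is 1896 CE, so the stress band dates to 1896 − 191 = 1705 CE.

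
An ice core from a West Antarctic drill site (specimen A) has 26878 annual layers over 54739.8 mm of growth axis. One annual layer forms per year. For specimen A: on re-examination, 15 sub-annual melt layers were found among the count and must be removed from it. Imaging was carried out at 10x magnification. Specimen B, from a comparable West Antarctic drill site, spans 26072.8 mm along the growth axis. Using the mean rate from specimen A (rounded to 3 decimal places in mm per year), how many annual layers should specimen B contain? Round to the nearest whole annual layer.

Specimen A: adjusted count: 26878 − 15 = 26863 annual layers.
A: Mean rate = 54739.8 mm / 26863 years ≈ 2.038 mm/yr.
For B, 26072.8 / 2.038 = 12793.33 years ≈ 12793 annual layers.

12793 annual layers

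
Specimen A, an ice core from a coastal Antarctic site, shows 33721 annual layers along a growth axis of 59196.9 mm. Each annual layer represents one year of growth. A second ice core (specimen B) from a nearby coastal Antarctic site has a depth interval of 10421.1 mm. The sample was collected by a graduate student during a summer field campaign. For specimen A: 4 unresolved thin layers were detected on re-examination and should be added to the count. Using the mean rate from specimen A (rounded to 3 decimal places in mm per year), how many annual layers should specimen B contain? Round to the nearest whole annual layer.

5938 annual layers

Specimen A: after corrections the count is 33721 + 4 = 33725 annual layers.
A: Mean rate = 59196.9 mm / 33725 years ≈ 1.755 mm/year.
B spans 10421.1 / 1.755 = 5937.95 years ≈ 5938 annual layers.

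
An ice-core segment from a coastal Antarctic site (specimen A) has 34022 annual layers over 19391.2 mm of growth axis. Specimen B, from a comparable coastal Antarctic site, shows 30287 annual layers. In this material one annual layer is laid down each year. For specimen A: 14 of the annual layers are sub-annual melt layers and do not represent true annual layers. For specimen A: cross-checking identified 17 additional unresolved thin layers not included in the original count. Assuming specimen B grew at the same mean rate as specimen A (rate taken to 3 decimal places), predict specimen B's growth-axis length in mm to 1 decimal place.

17263.6 mm

Specimen A: after corrections the count is 34022 − 14 + 17 = 34025 annual layers.
A: 19391.2 mm over 34025 years gives 19391.2 / 34025 ≈ 0.570 mm/year.
For B, 0.570 mm/year × 30287 years = 17263.6 mm.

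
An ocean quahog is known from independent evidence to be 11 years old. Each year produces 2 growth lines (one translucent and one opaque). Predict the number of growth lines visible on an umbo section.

22 growth lines

11 years at 2 growth lines per year gives 11 × 2 = 22 growth lines.
So 22 growth lines should be present.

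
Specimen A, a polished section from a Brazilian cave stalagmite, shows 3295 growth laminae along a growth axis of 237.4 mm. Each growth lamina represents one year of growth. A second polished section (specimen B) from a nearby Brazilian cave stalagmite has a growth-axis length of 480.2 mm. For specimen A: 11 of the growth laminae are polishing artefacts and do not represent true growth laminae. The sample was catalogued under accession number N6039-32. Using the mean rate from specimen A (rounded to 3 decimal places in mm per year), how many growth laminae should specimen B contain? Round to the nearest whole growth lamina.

6669 growth laminae

Specimen A: after corrections the count is 3295 − 11 = 3284 growth laminae.
A: Mean rate = 237.4 mm / 3284 years ≈ 0.072 mm/yr.
Specimen B: 480.2 mm / 0.072 mm per year = 6669.44 years ≈ 6669 growth laminae.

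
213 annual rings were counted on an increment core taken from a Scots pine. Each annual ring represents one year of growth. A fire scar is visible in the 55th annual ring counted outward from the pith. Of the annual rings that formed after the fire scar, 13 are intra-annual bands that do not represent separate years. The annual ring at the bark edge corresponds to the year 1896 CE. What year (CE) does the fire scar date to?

1751 CE

213 − 55 = 158 annual rings lie beyond the fire scar toward the bark edge.
Removing the 13 false annual rings leaves 158 − 13 = 145 true annual rings beyond the fire scar.
The annual ring at the bark edge is 1896 CE, so the fire scar dates to 1896 − 145 = 1751 CE.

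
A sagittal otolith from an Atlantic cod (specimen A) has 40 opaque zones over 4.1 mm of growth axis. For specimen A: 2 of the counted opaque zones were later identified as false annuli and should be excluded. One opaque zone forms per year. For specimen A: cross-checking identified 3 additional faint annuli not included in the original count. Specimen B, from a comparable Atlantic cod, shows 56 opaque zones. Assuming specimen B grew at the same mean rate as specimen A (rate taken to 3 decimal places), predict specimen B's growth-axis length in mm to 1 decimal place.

Specimen A: after corrections the count is 40 − 2 + 3 = 41 opaque zones.
A: Mean rate = 4.1 mm / 41 years ≈ 0.100 mm per year.
For B, 0.100 mm/year × 56 years = 5.6 mm.

5.6 mm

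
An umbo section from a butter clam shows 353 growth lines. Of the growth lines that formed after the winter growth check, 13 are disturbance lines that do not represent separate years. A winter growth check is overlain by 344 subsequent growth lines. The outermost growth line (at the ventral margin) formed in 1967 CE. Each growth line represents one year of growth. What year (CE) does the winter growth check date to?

There are 344 growth lines younger than the winter growth check.
Excluding 13 false growth lines: 344 − 13 = 331.
1967 − 331 = 1636 CE.

1636 CE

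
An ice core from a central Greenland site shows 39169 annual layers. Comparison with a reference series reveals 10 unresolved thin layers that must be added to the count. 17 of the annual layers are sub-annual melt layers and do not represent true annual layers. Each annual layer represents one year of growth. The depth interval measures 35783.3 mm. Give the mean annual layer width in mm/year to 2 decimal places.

Correcting the raw count gives 39169 − 17 + 10 = 39162 true annual layers.
35783.3 mm over 39162 years gives 35783.3 / 39162 ≈ 0.91 mm/year.

0.91 mm/year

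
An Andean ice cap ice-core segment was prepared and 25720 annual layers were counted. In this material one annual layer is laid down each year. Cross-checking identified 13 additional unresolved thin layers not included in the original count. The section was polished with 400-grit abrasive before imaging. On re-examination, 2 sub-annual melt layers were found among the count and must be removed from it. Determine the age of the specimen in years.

25731 years

True annual layer count = 25720 − 2 + 13 = 25731.
With a one-to-one annual layer periodicity this is 25731 years.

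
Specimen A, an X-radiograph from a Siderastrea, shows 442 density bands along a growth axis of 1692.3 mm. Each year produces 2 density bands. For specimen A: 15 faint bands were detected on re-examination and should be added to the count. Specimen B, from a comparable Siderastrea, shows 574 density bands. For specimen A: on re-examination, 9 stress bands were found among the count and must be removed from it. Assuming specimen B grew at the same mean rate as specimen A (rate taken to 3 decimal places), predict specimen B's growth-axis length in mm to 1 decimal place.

Specimen A: correcting the raw count gives 442 − 9 + 15 = 448 true density bands.
Specimen A: with 2 density bands per year, 448 / 2 = 224 years.
A: 1692.3 mm over 224 years gives 1692.3 / 224 ≈ 7.555 mm/yr.
Specimen B: with 2 density bands per year, 574 / 2 = 287 years. B's length ≈ 7.555 × 287 = 2168.3 mm.

2168.3 mm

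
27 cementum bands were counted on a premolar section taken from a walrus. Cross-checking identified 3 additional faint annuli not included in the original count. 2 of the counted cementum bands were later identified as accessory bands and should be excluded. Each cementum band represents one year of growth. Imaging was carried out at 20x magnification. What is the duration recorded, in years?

After corrections the count is 27 − 2 + 3 = 28 cementum bands.
At one cementum band per year, that is 28 years.

28 yr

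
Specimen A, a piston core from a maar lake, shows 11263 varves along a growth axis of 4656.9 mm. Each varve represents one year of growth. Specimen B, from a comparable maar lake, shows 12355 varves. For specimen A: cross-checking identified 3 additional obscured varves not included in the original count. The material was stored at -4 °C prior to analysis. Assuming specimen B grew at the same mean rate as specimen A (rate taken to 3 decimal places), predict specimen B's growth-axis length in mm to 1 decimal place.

Specimen A: correcting the raw count gives 11263 + 3 = 11266 true varves.
A: 4656.9 mm over 11266 years gives 4656.9 / 11266 ≈ 0.413 mm/year.
Length of B = 0.413 × 12355 = 5102.6 mm.

5102.6 mm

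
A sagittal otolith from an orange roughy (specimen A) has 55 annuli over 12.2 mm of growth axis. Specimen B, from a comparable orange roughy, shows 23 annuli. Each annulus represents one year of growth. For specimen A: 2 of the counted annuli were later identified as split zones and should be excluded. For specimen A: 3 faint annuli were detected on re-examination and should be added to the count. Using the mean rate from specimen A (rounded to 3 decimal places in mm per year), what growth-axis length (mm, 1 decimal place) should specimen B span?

Specimen A: adjusted count: 55 − 2 + 3 = 56 annuli.
A: Mean rate = 12.2 mm / 56 years ≈ 0.218 mm per year.
B's length ≈ 0.218 × 23 = 5.0 mm.

5.0 mm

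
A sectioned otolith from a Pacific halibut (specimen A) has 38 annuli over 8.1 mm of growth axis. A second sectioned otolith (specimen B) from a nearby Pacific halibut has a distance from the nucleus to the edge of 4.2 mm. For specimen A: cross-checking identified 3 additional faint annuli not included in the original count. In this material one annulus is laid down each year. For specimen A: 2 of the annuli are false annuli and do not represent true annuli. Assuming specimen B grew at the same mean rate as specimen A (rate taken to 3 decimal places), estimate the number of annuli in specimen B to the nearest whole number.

20 annuli

Specimen A: adjusted count: 38 − 2 + 3 = 39 annuli.
A: Mean rate = 8.1 mm / 39 years ≈ 0.208 mm per year.
For B, 4.2 / 0.208 = 20.19 years ≈ 20 annuli.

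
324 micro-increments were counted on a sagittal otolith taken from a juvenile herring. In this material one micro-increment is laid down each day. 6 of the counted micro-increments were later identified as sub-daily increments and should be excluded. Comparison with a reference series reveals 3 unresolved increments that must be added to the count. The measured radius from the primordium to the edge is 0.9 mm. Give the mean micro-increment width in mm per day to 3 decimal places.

0.003 mm per day

Correcting the raw count gives 324 − 6 + 3 = 321 true micro-increments.
0.9 mm over 321 days gives 0.9 / 321 ≈ 0.003 mm per day.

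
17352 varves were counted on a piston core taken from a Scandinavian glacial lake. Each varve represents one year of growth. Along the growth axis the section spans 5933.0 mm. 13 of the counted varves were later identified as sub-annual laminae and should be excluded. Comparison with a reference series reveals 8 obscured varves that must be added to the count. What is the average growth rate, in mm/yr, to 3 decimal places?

Adjusted count: 17352 − 13 + 8 = 17347 varves.
Mean rate = 5933.0 mm / 17347 years ≈ 0.342 mm/yr.

0.342 mm/yr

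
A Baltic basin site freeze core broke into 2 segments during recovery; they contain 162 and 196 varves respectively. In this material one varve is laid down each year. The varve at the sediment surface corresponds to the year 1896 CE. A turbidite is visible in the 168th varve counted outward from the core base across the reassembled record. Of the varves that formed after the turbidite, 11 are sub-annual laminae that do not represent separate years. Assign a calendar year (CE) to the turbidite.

Total varves = 162 + 196 = 358.
Between varve 168 and the sediment surface there are 358 − 168 = 190 varves.
190 − 11 false = 179 true varves after the turbidite.
Counting back 179 years from 1896 CE places the turbidite in 1896 − 179 = 1717 CE.

1717 CE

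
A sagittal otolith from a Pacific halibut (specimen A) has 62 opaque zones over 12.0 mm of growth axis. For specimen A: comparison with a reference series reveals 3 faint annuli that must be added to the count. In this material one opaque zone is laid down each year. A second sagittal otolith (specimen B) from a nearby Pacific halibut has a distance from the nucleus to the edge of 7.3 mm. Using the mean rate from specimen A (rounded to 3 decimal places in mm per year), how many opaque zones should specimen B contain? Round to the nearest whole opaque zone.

39 opaque zones

Specimen A: after corrections the count is 62 + 3 = 65 opaque zones.
A: Mean rate = 12.0 mm / 65 years ≈ 0.185 mm per year.
Specimen B: 7.3 mm / 0.185 mm per year = 39.46 years ≈ 39 opaque zones.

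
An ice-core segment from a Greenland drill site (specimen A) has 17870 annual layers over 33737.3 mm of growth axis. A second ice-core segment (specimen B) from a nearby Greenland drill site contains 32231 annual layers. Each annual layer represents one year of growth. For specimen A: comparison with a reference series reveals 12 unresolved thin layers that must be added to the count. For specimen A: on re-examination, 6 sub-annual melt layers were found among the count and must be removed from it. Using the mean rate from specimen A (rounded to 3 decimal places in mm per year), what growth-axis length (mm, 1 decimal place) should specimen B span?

Specimen A: true annual layer count = 17870 − 6 + 12 = 17876.
A: Mean rate = 33737.3 mm / 17876 years ≈ 1.887 mm per year.
Length of B = 1.887 × 32231 = 60819.9 mm.

60819.9 mm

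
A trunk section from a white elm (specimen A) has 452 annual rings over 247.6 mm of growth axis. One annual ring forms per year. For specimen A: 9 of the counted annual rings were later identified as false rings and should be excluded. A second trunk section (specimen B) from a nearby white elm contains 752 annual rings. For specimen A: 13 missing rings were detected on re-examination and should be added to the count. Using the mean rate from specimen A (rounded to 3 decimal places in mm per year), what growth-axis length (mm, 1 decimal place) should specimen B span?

Specimen A: true annual ring count = 452 − 9 + 13 = 456.
A: Mean rate = 247.6 mm / 456 years ≈ 0.543 mm/year.
Length of B = 0.543 × 752 = 408.3 mm.

408.3 mm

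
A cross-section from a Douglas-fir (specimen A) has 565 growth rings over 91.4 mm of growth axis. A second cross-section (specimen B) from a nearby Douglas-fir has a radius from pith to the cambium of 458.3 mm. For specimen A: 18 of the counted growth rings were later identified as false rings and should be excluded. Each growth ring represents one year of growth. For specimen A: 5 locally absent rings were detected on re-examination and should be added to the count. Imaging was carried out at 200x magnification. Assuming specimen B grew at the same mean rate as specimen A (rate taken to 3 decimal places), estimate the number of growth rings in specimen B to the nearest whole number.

Specimen A: true growth ring count = 565 − 18 + 5 = 552.
A: Mean rate = 91.4 mm / 552 years ≈ 0.166 mm/yr.
Specimen B: 458.3 mm / 0.166 mm per year = 2760.84 years ≈ 2761 growth rings.

2761 growth rings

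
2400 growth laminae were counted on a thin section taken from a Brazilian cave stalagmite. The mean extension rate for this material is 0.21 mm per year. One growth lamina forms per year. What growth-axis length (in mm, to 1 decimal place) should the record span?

2400 years of growth are recorded.
2400 years at 0.21 mm/year gives 0.21 × 2400 = 504.0 mm.

504.0 mm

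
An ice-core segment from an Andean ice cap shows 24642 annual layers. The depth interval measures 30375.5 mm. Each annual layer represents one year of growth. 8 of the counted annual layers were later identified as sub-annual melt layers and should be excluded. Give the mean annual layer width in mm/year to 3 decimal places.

After corrections the count is 24642 − 8 = 24634 annual layers.
30375.5 mm over 24634 years gives 30375.5 / 24634 ≈ 1.233 mm/year.

1.233 mm/year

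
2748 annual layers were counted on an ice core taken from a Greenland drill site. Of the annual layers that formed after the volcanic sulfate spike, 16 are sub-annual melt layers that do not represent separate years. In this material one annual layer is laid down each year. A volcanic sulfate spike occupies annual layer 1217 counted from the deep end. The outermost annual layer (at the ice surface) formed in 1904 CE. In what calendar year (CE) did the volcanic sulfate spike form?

389 CE

Between annual layer 1217 and the ice surface there are 2748 − 1217 = 1531 annual layers.
Excluding 16 false annual layers: 1531 − 16 = 1515.
Counting back 1515 years from 1904 CE places the volcanic sulfate spike in 1904 − 1515 = 389 CE.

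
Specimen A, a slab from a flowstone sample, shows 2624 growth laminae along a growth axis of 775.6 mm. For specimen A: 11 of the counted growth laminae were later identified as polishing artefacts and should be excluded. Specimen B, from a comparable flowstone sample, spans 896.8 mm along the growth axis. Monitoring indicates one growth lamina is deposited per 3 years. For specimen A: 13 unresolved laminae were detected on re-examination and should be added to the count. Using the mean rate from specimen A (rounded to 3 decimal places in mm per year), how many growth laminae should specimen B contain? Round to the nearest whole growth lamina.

Specimen A: true growth lamina count = 2624 − 11 + 13 = 2626.
Specimen A: 2626 growth laminae at 3 years each span 2626 × 3 = 7878 years.
A: Extension rate ≈ 775.6 / 7878 = 0.098 mm per year.
B spans 896.8 / 0.098 = 9151.02 years; at 3 years per growth lamina that is 9151.02 / 3 ≈ 3050 growth laminae.

3050 growth laminae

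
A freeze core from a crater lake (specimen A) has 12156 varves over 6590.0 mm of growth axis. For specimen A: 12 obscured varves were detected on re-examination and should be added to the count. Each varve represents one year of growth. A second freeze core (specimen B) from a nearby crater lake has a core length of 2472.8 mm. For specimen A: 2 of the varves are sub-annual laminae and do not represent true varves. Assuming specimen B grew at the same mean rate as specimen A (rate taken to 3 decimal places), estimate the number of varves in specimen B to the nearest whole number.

4562 varves

Specimen A: adjusted count: 12156 − 2 + 12 = 12166 varves.
A: 6590.0 mm over 12166 years gives 6590.0 / 12166 ≈ 0.542 mm/year.
B spans 2472.8 / 0.542 = 4562.36 years ≈ 4562 varves.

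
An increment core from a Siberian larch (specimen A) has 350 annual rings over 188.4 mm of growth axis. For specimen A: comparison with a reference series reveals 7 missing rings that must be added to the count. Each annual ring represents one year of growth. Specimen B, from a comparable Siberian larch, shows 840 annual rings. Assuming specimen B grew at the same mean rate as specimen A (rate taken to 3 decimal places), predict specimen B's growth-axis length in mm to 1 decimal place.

443.5 mm

Specimen A: adjusted count: 350 + 7 = 357 annual rings.
A: Mean rate = 188.4 mm / 357 years ≈ 0.528 mm per year.
B's length ≈ 0.528 × 840 = 443.5 mm.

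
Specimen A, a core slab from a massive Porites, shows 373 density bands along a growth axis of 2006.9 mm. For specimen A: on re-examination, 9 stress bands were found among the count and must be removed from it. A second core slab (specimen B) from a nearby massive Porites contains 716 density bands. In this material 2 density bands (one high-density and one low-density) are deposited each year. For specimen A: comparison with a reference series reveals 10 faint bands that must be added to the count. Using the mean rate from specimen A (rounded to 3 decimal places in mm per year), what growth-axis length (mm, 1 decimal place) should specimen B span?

3842.1 mm

Specimen A: adjusted count: 373 − 9 + 10 = 374 density bands.
Specimen A: with 2 density bands per year, 374 / 2 = 187 years.
A: Extension rate ≈ 2006.9 / 187 = 10.732 mm per year.
Specimen B: dividing by 2 density bands per year: 716 / 2 = 358 years. B's length ≈ 10.732 × 358 = 3842.1 mm.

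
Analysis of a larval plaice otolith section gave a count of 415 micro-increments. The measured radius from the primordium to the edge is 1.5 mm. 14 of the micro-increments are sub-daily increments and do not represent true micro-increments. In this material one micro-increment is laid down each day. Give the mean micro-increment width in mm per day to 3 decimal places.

0.004 mm per day

After corrections the count is 415 − 14 = 401 micro-increments.
1.5 mm over 401 days gives 1.5 / 401 ≈ 0.004 mm per day.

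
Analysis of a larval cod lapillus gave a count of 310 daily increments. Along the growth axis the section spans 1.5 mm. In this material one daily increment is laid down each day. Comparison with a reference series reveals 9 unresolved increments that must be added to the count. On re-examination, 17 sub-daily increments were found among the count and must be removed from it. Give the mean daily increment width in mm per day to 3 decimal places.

Correcting the raw count gives 310 − 17 + 9 = 302 true daily increments.
Mean rate = 1.5 mm / 302 days ≈ 0.005 mm per day.

0.005 mm per day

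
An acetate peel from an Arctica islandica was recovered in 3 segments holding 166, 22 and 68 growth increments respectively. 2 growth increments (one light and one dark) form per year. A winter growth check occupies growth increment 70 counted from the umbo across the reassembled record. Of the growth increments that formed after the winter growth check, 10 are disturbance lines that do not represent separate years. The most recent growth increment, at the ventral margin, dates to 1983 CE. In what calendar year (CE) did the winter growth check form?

1895 CE

Total growth increments = 166 + 22 + 68 = 256.
Between growth increment 70 and the ventral margin there are 256 − 70 = 186 growth increments.
Removing the 10 false growth increments leaves 186 − 10 = 176 true growth increments beyond the winter growth check.
Dividing by 2 growth increments per year: 176 / 2 = 88 years.
Counting back 88 years from 1983 CE places the winter growth check in 1983 − 88 = 1895 CE.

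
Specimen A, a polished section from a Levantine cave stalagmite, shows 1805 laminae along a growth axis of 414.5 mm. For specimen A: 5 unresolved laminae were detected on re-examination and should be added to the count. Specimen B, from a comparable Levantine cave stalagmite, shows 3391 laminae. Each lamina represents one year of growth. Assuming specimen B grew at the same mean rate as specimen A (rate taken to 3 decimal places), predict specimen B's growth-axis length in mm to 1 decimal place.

776.5 mm

Specimen A: after corrections the count is 1805 + 5 = 1810 laminae.
A: Extension rate ≈ 414.5 / 1810 = 0.229 mm per year.
Length of B = 0.229 × 3391 = 776.5 mm.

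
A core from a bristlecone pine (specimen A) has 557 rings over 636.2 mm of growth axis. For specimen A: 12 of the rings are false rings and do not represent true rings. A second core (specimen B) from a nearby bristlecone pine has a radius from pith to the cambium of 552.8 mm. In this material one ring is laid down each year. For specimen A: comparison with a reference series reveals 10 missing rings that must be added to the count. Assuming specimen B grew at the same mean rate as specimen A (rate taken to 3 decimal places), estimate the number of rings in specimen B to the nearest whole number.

Specimen A: true ring count = 557 − 12 + 10 = 555.
A: Mean rate = 636.2 mm / 555 years ≈ 1.146 mm/year.
Specimen B: 552.8 mm / 1.146 mm per year = 482.37 years ≈ 482 rings.

482 rings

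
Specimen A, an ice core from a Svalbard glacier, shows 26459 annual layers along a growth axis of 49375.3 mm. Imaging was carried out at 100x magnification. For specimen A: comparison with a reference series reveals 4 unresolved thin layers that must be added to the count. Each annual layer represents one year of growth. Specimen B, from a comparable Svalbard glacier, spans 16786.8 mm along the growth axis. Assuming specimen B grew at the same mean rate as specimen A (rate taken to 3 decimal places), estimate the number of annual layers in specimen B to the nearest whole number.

Specimen A: correcting the raw count gives 26459 + 4 = 26463 true annual layers.
A: Mean rate = 49375.3 mm / 26463 years ≈ 1.866 mm/year.
For B, 16786.8 / 1.866 = 8996.14 years ≈ 8996 annual layers.

8996 annual layers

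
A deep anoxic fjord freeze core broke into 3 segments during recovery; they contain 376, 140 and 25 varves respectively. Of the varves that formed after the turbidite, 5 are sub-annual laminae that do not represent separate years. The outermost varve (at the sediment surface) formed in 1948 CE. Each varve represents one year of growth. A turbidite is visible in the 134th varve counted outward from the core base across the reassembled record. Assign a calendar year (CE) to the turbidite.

1546 CE

Total varves = 376 + 140 + 25 = 541.
Between varve 134 and the sediment surface there are 541 − 134 = 407 varves.
Removing the 5 false varves leaves 407 − 5 = 402 true varves beyond the turbidite.
Counting back 402 years from 1948 CE places the turbidite in 1948 − 402 = 1546 CE.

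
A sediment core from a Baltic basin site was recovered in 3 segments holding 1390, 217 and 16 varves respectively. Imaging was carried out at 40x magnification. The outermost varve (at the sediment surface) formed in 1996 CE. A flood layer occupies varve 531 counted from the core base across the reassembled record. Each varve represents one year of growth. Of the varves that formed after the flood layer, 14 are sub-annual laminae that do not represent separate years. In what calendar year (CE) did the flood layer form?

Total varves = 1390 + 217 + 16 = 1623.
Between varve 531 and the sediment surface there are 1623 − 531 = 1092 varves.
1092 − 14 false = 1078 true varves after the flood layer.
1996 − 1078 = 918 CE.

918 CE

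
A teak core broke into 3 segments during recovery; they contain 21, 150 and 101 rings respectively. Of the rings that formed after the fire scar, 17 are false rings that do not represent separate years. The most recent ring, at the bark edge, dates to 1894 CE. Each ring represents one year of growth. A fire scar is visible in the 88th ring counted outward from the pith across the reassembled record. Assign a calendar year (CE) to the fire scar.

Total rings = 21 + 150 + 101 = 272.
Between ring 88 and the bark edge there are 272 − 88 = 184 rings.
Removing the 17 false rings leaves 184 − 17 = 167 true rings beyond the fire scar.
1894 − 167 = 1727 CE.

1727 CE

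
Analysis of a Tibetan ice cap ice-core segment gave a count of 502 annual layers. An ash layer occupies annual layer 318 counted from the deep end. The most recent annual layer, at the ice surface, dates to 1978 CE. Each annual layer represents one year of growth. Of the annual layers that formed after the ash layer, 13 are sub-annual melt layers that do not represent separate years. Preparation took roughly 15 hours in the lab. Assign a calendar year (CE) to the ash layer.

1807 CE

502 − 318 = 184 annual layers lie beyond the ash layer toward the ice surface.
Removing the 13 false annual layers leaves 184 − 13 = 171 true annual layers beyond the ash layer.
The annual layer at the ice surface is 1978 CE, so the ash layer dates to 1978 − 171 = 1807 CE.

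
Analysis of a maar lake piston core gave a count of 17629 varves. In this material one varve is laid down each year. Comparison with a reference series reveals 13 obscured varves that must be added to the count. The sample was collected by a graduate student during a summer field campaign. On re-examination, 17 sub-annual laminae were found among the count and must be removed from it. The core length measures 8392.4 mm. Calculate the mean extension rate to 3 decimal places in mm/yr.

0.476 mm/yr

Adjusted count: 17629 − 17 + 13 = 17625 varves.
Extension rate ≈ 8392.4 / 17625 = 0.476 mm/yr.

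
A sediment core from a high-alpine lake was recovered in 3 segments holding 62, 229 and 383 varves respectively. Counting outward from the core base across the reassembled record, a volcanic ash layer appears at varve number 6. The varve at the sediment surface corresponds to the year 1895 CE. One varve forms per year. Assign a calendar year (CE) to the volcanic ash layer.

1227 CE

Total varves = 62 + 229 + 383 = 674.
The volcanic ash layer sits at varve 6 from the core base, so 674 − 6 = 668 varves formed after it.
The varve at the sediment surface is 1895 CE, so the volcanic ash layer dates to 1895 − 668 = 1227 CE.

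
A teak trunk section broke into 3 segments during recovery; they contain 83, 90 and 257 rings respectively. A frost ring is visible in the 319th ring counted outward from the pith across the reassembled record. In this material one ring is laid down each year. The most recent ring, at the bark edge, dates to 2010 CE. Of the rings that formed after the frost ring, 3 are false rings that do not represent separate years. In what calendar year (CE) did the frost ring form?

Total rings = 83 + 90 + 257 = 430.
Between ring 319 and the bark edge there are 430 − 319 = 111 rings.
Excluding 3 false rings: 111 − 3 = 108.
The ring at the bark edge is 2010 CE, so the frost ring dates to 2010 − 108 = 1902 CE.

1902 CE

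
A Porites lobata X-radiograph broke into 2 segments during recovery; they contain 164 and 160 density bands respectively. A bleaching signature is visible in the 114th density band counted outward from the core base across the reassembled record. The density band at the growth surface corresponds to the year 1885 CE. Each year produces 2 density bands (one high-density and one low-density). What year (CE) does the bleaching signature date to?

Total density bands = 164 + 160 = 324.
The bleaching signature sits at density band 114 from the core base, so 324 − 114 = 210 density bands formed after it.
With 2 density bands per year, 210 / 2 = 105 years.
The density band at the growth surface is 1885 CE, so the bleaching signature dates to 1885 − 105 = 1780 CE.

1780 CE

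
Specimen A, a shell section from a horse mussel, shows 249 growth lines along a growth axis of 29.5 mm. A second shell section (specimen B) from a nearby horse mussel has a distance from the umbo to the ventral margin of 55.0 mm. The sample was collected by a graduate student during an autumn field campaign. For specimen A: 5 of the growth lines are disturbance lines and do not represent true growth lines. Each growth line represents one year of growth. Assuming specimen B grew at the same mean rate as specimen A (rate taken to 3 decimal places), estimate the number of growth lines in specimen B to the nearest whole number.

455 growth lines

Specimen A: correcting the raw count gives 249 − 5 = 244 true growth lines.
A: 29.5 mm over 244 years gives 29.5 / 244 ≈ 0.121 mm/year.
For B, 55.0 / 0.121 = 454.55 years ≈ 455 growth lines.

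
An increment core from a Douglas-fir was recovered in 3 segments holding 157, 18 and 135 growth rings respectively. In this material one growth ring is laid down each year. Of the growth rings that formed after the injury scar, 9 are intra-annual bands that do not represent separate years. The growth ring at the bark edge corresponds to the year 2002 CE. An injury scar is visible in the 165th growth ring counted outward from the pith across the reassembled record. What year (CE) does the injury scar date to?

Total growth rings = 157 + 18 + 135 = 310.
Between growth ring 165 and the bark edge there are 310 − 165 = 145 growth rings.
Removing the 9 false growth rings leaves 145 − 9 = 136 true growth rings beyond the injury scar.
2002 − 136 = 1866 CE.

1866 CE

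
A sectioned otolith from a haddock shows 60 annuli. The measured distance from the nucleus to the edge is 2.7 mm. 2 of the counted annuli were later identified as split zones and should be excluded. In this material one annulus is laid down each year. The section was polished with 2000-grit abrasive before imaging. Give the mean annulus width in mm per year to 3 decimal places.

0.047 mm per year

Adjusted count: 60 − 2 = 58 annuli.
2.7 mm over 58 years gives 2.7 / 58 ≈ 0.047 mm per year.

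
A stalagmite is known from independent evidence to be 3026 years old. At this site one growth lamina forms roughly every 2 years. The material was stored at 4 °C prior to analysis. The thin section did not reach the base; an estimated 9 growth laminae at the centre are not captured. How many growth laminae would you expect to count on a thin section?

1504 growth laminae

At 2 years per growth lamina, 3026 / 2 = 1513 growth laminae are expected.
Subtracting the 9 growth laminae not captured gives 1513 − 9 = 1504 growth laminae in the record.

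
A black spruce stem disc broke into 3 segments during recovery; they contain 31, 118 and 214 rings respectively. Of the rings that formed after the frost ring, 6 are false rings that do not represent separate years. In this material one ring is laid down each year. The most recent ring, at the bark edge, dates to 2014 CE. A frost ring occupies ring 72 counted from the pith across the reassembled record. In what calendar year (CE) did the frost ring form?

Total rings = 31 + 118 + 214 = 363.
363 − 72 = 291 rings lie beyond the frost ring toward the bark edge.
Removing the 6 false rings leaves 291 − 6 = 285 true rings beyond the frost ring.
Counting back 285 years from 2014 CE places the frost ring in 2014 − 285 = 1729 CE.

1729 CE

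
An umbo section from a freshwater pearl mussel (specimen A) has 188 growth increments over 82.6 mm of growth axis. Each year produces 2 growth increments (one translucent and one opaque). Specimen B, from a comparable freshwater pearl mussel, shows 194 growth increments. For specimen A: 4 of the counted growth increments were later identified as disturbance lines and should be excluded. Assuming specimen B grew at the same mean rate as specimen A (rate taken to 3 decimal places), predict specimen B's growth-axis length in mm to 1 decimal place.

Specimen A: after corrections the count is 188 − 4 = 184 growth increments.
Specimen A: with 2 growth increments per year, 184 / 2 = 92 years.
A: 82.6 mm over 92 years gives 82.6 / 92 ≈ 0.898 mm/yr.
Specimen B: with 2 growth increments per year, 194 / 2 = 97 years. B's length ≈ 0.898 × 97 = 87.1 mm.

87.1 mm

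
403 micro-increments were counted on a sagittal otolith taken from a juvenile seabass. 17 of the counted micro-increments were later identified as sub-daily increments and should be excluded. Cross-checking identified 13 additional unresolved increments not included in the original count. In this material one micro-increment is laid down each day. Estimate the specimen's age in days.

Adjusted count: 403 − 17 + 13 = 399 micro-increments.
At one micro-increment per day, that is 399 days.

399 days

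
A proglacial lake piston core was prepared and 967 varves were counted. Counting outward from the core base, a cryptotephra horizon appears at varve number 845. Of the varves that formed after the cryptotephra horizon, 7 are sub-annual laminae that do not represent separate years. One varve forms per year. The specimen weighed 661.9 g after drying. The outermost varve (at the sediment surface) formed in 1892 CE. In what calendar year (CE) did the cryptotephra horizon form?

The cryptotephra horizon sits at varve 845 from the core base, so 967 − 845 = 122 varves formed after it.
Excluding 7 false varves: 122 − 7 = 115.
Counting back 115 years from 1892 CE places the cryptotephra horizon in 1892 − 115 = 1777 CE.

1777 CE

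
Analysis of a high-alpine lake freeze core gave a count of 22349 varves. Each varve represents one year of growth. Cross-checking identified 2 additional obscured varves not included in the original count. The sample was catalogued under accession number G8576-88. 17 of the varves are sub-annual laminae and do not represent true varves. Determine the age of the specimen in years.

22334 yr

Adjusted count: 22349 − 17 + 2 = 22334 varves.
At one varve per year, that is 22334 years.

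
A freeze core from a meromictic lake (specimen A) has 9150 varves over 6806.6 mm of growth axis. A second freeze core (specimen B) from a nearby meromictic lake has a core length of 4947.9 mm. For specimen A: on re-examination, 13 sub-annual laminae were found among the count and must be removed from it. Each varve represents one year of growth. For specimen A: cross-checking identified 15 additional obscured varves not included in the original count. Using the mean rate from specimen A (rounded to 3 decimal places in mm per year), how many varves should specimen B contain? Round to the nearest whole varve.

6650 varves

Specimen A: true varve count = 9150 − 13 + 15 = 9152.
A: Extension rate ≈ 6806.6 / 9152 = 0.744 mm/yr.
Specimen B: 4947.9 mm / 0.744 mm per year = 6650.40 years ≈ 6650 varves.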